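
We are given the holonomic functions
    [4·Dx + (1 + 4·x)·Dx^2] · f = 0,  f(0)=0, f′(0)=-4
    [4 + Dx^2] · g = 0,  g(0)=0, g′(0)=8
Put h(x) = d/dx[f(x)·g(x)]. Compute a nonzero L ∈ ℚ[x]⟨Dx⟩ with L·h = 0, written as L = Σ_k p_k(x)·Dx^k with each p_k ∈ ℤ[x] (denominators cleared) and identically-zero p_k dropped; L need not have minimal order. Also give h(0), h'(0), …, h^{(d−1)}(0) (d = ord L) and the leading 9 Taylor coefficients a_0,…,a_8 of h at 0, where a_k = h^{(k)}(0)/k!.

f: a_k = 0, -4, 8, -64/3, 64, -1024/5, 2048/3, -16384/7, 8192, …
g: a_k = 0, 8, 0, -16/3, 0, 16/15, 0, -32/315, 0, …
f·g: L₀ = L_f ⊗_s L_g, ord ≤ 2·2.
h=h₀': d/dx-closure on L₀ ⇒ L.
L = (-832 - 992·x - 5568·x^2 - 12288·x^3 - 2048·x^4 + 24576·x^5 + 16384·x^6) + (-264 - 1568·x - 2560·x^2 + 10240·x^4 + 8192·x^5)·Dx + (-220 - 368·x - 1760·x^2 - 3072·x^3 + 2048·x^4 + 12288·x^5 + 8192·x^6)·Dx^2 + (-66 - 392·x - 640·x^2 + 2560·x^4 + 2048·x^5)·Dx^3 + (-3 - 30·x - 92·x^2 + 640·x^4 + 1536·x^5 + 1024·x^6)·Dx^4  (order 4).
h: a_k = 0, -64, 192, -1792/3, 7040/3, -27520/3, 538496/15, -44489728/315, 19518208/35, …
ICs: h(0) = 0, h′(0) = -64, h′′(0) = 384, h′′′(0) = -3584.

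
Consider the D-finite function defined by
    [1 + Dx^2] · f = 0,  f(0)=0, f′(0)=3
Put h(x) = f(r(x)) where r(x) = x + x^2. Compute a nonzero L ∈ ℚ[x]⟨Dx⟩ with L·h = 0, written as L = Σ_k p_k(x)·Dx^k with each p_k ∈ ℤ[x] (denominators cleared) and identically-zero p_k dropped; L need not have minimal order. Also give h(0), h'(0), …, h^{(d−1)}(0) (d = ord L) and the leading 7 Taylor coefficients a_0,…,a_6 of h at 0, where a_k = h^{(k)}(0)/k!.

f: a_k = 0, 3, 0, -1/2, 0, 1/40, 0, …
h₀=f(r): pull back L_f along r ⇒ L₀.
L = (1 + 6·x + 12·x^2 + 8·x^3) - 2·Dx + (1 + 2·x)·Dx^2  (order 2).
h: a_k = 0, 3, 3, -1/2, -3/2, -59/40, -3/8, …
ICs: h(0) = 0, h′(0) = 3.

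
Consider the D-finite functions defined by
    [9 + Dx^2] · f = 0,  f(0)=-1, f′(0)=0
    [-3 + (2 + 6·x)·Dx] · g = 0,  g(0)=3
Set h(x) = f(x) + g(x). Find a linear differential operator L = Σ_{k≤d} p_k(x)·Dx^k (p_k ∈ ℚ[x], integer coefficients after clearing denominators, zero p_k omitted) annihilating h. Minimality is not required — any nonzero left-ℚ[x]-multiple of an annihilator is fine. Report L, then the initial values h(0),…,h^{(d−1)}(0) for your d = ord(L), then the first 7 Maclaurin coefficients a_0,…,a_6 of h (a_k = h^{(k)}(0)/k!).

L = (-63 - 216·x - 324·x^2) + (18 + 198·x + 648·x^2 + 648·x^3)·Dx + (-7 - 24·x - 36·x^2)·Dx^2 + (2 + 22·x + 72·x^2 + 72·x^3)·Dx^3  (order 3).
h: a_k = 2, 9/2, 9/8, 81/16, -1647/128, 5103/256, -224451/5120, …
ICs: h(0) = 2, h′(0) = 9/2, h′′(0) = 9/4.

f: a_k = -1, 0, 9/2, 0, -27/8, 0, 81/80, …
g: a_k = 3, 9/2, -27/8, 81/16, -1215/128, 5103/256, -45927/1024, …
L₀ := lclm(L_f,L_g); ord L₀ ≤ 2+1.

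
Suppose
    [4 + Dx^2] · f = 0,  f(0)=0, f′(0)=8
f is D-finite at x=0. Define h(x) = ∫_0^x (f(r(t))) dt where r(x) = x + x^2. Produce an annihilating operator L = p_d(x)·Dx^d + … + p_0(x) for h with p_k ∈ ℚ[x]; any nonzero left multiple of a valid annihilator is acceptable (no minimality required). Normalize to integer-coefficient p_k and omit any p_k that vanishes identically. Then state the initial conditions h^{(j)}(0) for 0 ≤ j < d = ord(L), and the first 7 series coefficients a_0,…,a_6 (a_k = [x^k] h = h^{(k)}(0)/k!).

L = (4 + 24·x + 48·x^2 + 32·x^3)·Dx - 2·Dx^2 + (1 + 2·x)·Dx^3  (order 3).
h: a_k = 0, 0, 4, 8/3, -4/3, -16/5, -112/45, …
ICs: h(0) = 0, h′(0) = 0, h′′(0) = 8.

f: a_k = 0, 8, 0, -16/3, 0, 16/15, 0, …
L₀ from L_f via x↦r, Dx↦r'^{-1}Dx.
∫: right-multiply L₀ by Dx.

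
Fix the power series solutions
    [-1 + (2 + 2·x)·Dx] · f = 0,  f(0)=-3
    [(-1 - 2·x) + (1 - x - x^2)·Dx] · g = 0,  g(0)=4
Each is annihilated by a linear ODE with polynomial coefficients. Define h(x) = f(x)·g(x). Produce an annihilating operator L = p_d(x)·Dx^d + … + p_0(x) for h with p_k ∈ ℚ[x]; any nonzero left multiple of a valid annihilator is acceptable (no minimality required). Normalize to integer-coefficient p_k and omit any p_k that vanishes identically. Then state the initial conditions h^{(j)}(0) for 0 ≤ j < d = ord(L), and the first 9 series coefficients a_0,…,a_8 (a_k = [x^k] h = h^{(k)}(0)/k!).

f: a_k = -3, -3/2, 3/8, -3/16, 15/128, -21/256, 63/1024, -99/2048, 1287/32768, …
g: a_k = 4, 4, 8, 12, 20, 32, 52, 84, 136, …
Product ⇒ symmetric product L₀, ord ≤ 1.
L = (3 + 5·x + 3·x^2) + (-2 + 4·x^2 + 2·x^3)·Dx  (order 1).
h: a_k = -12, -18, -57/2, -189/4, -2409/32, -7863/64, -50661/256, -164325/512, -4249065/8192, …
ICs: h(0) = -12.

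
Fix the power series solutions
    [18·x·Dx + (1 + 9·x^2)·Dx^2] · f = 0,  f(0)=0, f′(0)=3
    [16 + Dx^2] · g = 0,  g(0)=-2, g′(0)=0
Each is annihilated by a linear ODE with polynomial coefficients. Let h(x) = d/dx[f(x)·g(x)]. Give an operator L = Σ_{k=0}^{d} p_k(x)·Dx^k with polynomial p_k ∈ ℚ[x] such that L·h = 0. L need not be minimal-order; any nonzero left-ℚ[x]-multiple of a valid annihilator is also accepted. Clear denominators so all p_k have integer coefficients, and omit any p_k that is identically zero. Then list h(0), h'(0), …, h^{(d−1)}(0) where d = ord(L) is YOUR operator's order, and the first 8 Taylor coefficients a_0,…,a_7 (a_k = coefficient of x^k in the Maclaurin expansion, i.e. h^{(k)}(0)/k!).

f: a_k = 0, 3, 0, -9, 0, 243/5, 0, -2187/7, …
g: a_k = -2, 0, 16, 0, -64/3, 0, 512/45, 0, …
h₀=f·g: eliminate ⇒ L₀, order ≤ 2·2.
Differentiate: ansatz ord ≤ ord L₀ ⇒ L.
L = (524992 + 14103936·x^2 + 183342528·x^4 + 608394240·x^6 + 1431032832·x^8 + 3627970560·x^10 + 8707129344·x^12) + (314208·x + 11036736·x^3 + 108591840·x^5 + 419904000·x^7 + 1209323520·x^9 + 2176782336·x^11)·Dx + (38012 + 1098792·x^2 + 14837580·x^4 + 64186992·x^6 + 209112192·x^8 + 589545216·x^10 + 1088391168·x^12)·Dx^2 + (19638·x + 689796·x^3 + 6786990·x^5 + 26244000·x^7 + 75582720·x^9 + 136048896·x^11)·Dx^3 + (325 + 13581·x^2 + 211167·x^4 + 1635147·x^6 + 7479540·x^8 + 22674816·x^10 + 34012224·x^12)·Dx^4  (order 4).
h: a_k = -6, 0, 198, 0, -1526, 0, 171002/15, 0, …
ICs: h(0) = -6, h′(0) = 0, h′′(0) = 396, h′′′(0) = 0.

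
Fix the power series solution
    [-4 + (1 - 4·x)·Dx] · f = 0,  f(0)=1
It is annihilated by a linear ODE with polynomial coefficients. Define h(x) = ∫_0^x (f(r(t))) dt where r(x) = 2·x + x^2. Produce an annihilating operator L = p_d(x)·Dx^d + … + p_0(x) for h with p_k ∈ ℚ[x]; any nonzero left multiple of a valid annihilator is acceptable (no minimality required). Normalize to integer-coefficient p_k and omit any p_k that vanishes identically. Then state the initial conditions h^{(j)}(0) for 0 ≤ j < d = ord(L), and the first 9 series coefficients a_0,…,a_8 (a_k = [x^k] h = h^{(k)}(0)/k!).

L = (8 + 8·x)·Dx + (-1 + 8·x + 4·x^2)·Dx^2  (order 2).
h: a_k = 0, 1, 4, 68/3, 144, 976, 20672/3, 350272/7, 370944, …
ICs: h(0) = 0, h′(0) = 1.

f: a_k = 1, 4, 16, 64, 256, 1024, 4096, 16384, 65536, …
Substitute x→r, Dx→(1/r')Dx; clear ⇒ L₀.
∫: right-multiply L₀ by Dx.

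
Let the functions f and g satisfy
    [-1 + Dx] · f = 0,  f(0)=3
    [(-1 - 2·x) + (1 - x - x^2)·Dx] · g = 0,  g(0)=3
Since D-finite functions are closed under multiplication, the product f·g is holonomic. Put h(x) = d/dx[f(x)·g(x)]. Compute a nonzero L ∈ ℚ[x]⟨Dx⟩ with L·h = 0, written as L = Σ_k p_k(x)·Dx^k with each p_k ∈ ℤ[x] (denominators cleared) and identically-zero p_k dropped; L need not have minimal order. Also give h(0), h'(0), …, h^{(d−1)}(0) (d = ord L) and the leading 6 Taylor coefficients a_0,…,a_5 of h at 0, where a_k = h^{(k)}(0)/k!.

L = (7 + 6·x - x^2 - 2·x^3 + x^4) + (-2 + x + 4·x^2 - x^4)·Dx  (order 1).
h: a_k = 18, 63, 153, 663/2, 2679/4, 52041/40, …
ICs: h(0) = 18.

f: a_k = 3, 3, 3/2, 1/2, 1/8, 1/40, …
g: a_k = 3, 3, 6, 9, 15, 24, …
Sym-product of L_f,L_g gives L₀ (≤ ord 1).
Differentiate: ansatz ord ≤ ord L₀ ⇒ L.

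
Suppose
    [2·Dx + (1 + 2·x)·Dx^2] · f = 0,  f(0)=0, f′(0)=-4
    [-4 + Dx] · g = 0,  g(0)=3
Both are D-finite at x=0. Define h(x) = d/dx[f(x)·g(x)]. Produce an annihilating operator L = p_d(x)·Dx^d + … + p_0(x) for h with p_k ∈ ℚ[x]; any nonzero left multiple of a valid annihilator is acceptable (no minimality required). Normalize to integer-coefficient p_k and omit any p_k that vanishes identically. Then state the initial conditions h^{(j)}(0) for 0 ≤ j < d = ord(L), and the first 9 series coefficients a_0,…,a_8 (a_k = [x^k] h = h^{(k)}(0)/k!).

L = (16 + 64·x + 128·x^2) + (-8 - 40·x - 64·x^2)·Dx + (1 + 6·x + 8·x^2)·Dx^2  (order 2).
h: a_k = -12, -72, -192, -288, -352, -256, -4352/15, 512/15, -2816/7, …
ICs: h(0) = -12, h′(0) = -72.

f: a_k = 0, -4, 4, -16/3, 8, -64/5, 64/3, -256/7, 64, …
g: a_k = 3, 12, 24, 32, 32, 128/5, 256/15, 1024/105, 512/105, …
L₀ := L_f ⊗_s L_g (sym. prod.), ord ≤ 2.
Derive L from L₀ (diff closure).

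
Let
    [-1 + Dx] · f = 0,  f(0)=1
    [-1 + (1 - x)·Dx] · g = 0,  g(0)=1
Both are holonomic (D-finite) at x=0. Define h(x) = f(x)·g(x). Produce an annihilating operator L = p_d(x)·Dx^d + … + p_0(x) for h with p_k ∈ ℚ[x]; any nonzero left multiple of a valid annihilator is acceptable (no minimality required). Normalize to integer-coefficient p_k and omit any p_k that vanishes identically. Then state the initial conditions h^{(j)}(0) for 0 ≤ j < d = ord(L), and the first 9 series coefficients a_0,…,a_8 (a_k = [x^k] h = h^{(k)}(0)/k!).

L = (2 - x) + (-1 + x)·Dx  (order 1).
h: a_k = 1, 2, 5/2, 8/3, 65/24, 163/60, 1957/720, 685/252, 109601/40320, …
ICs: h(0) = 1.

f: a_k = 1, 1, 1/2, 1/6, 1/24, 1/120, 1/720, 1/5040, 1/40320, …
g: a_k = 1, 1, 1, 1, 1, 1, 1, 1, 1, …
f·g: L₀ = L_f ⊗_s L_g, ord ≤ 1·1.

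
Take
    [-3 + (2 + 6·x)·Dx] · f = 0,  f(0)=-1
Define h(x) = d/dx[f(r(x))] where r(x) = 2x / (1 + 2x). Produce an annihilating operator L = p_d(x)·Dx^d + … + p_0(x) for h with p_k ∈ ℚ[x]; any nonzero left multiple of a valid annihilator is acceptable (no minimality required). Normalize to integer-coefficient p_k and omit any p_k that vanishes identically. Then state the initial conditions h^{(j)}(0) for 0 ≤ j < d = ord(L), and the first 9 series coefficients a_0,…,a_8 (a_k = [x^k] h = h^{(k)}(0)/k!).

f: a_k = -1, -3/2, 9/8, -27/16, 405/128, -1701/256, 15309/1024, -72171/2048, 2814669/32768, …
L₀ from L_f via x↦r, Dx↦r'^{-1}Dx.
h=h₀': d/dx-closure on L₀ ⇒ L.
L = (-7 - 32·x) + (-1 - 10·x - 16·x^2)·Dx  (order 1).
h: a_k = -3, 21, -261/2, 1677/2, -45345/8, 318915/8, -4608345/16, 33903165/16, -2020675545/128, …
ICs: h(0) = -3.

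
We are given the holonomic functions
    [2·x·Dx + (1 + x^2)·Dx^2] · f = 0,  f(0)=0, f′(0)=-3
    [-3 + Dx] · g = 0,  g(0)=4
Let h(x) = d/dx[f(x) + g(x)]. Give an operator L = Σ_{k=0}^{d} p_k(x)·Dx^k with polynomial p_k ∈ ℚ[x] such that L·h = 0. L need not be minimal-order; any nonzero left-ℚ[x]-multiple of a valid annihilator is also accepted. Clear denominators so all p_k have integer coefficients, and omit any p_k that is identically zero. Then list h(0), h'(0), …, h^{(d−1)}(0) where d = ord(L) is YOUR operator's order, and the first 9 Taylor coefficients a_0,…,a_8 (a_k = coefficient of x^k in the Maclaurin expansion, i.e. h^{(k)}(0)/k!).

L = (6 - 18·x - 18·x^2 - 18·x^3) + (-11 - 12·x^2 - 9·x^4)·Dx + (3 + 2·x + 6·x^2 + 2·x^3 + 3·x^4)·Dx^2  (order 2).
h: a_k = 9, 36, 57, 54, 75/2, 243/10, 303/20, 729/140, -1173/1120, …
ICs: h(0) = 9, h′(0) = 36.

f: a_k = 0, -3, 0, 1, 0, -3/5, 0, 3/7, 0, …
g: a_k = 4, 12, 18, 18, 27/2, 81/10, 81/20, 243/140, 729/1120, …
Weyl lclm of L_f,L_g ⇒ L₀ (ord ≤ 3).
h=h₀': d/dx-closure on L₀ ⇒ L.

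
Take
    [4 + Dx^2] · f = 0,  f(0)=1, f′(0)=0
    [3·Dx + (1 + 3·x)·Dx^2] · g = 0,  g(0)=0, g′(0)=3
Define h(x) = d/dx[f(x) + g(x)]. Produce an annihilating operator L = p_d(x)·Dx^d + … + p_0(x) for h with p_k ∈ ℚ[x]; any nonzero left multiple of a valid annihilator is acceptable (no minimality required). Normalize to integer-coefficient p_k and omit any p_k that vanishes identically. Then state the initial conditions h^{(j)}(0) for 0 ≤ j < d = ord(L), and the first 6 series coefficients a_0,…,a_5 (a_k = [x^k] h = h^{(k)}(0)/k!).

L = (348 + 144·x + 216·x^2) + (44 + 180·x + 216·x^2 + 216·x^3)·Dx + (87 + 36·x + 54·x^2)·Dx^2 + (11 + 45·x + 54·x^2 + 54·x^3)·Dx^3  (order 3).
h: a_k = 3, -13, 27, -235/3, 243, -10943/15, …
ICs: h(0) = 3, h′(0) = -13, h′′(0) = 54.

f: a_k = 1, 0, -2, 0, 2/3, 0, …
g: a_k = 0, 3, -9/2, 9, -81/4, 243/5, …
Weyl lclm of L_f,L_g ⇒ L₀ (ord ≤ 4).
Differentiate: ansatz ord ≤ ord L₀ ⇒ L.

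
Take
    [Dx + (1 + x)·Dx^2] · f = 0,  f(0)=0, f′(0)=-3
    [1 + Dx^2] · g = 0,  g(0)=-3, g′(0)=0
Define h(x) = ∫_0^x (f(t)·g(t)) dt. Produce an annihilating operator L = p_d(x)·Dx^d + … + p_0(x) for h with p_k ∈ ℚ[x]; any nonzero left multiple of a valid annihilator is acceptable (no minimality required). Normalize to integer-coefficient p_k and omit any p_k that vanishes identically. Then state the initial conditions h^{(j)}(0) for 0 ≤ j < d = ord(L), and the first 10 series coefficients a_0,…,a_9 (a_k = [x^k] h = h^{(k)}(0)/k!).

f: a_k = 0, -3, 3/2, -1, 3/4, -3/5, 1/2, -3/7, 3/8, -1/3, …
g: a_k = -3, 0, 3/2, 0, -1/8, 0, 1/240, 0, -1/13440, 0, …
f·g: L₀ = L_f ⊗_s L_g, ord ≤ 2·2.
h=∫h₀ ⇒ L = L₀·Dx.
L = (-3 + 6·x + 19·x^2 + 16·x^3 + 4·x^4)·Dx + (4 + 20·x + 24·x^2 + 8·x^3)·Dx^2 + (20·x + 42·x^2 + 32·x^3 + 8·x^4)·Dx^3 + (4 + 20·x + 24·x^2 + 8·x^3)·Dx^4 + (3 + 14·x + 23·x^2 + 16·x^3 + 4·x^4)·Dx^5  (order 5).
h: a_k = 0, 0, 9/2, -3/2, -3/8, 0, 9/80, -9/112, 279/4480, -37/720, …
ICs: h(0) = 0, h′(0) = 0, h′′(0) = 9, h′′′(0) = -9, h′′′′(0) = -9.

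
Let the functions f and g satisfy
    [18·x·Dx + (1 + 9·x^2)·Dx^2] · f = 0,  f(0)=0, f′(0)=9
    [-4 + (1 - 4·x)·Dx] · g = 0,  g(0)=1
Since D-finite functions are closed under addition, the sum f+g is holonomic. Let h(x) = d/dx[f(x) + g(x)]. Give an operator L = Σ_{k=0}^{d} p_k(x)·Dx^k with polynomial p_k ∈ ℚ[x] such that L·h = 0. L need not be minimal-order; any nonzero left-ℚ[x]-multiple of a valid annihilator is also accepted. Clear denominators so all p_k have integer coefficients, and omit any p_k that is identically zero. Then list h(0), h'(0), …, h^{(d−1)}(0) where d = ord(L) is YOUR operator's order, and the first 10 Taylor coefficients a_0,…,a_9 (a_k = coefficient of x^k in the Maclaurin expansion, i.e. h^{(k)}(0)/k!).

L = (72 - 1152·x - 1944·x^2) + (-57 + 72·x - 765·x^2 - 1944·x^3)·Dx + (4 - 7·x - 63·x^3 - 324·x^4)·Dx^2  (order 2).
h: a_k = 13, 32, 111, 1024, 5849, 24576, 108127, 524288, 2418345, 10485760, …
ICs: h(0) = 13, h′(0) = 32.

f: a_k = 0, 9, 0, -27, 0, 729/5, 0, -6561/7, 0, 6561, …
g: a_k = 1, 4, 16, 64, 256, 1024, 4096, 16384, 65536, 262144, …
f+g: L₀ = lclm(L_f,L_g), ord ≤ 2+1.
h₀' ⇒ L via d/dx closure of L₀.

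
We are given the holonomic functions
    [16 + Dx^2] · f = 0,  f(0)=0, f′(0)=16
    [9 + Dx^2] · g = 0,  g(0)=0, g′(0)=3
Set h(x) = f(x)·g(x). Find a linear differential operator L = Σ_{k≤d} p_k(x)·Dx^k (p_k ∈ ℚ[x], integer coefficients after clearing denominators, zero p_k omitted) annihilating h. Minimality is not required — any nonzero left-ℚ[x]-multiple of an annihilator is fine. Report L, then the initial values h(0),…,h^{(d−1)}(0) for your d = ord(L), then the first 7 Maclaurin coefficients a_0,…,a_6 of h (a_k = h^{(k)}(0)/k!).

f: a_k = 0, 16, 0, -128/3, 0, 512/15, 0, …
g: a_k = 0, 3, 0, -9/2, 0, 81/40, 0, …
Sym-product of L_f,L_g gives L₀ (≤ ord 4).
L = 49 + 50·Dx^2 + Dx^4  (order 4).
h: a_k = 0, 0, 48, 0, -200, 0, 1634/5, …
ICs: h(0) = 0, h′(0) = 0, h′′(0) = 96, h′′′(0) = 0.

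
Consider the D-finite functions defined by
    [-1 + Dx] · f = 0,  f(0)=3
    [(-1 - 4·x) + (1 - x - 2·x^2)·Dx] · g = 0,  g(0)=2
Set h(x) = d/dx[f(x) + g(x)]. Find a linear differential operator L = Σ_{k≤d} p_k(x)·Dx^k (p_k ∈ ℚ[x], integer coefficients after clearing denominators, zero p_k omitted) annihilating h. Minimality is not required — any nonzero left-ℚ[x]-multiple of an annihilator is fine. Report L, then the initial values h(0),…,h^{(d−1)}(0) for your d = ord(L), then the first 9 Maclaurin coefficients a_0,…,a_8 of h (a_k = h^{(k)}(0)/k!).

L = (24 + 138·x + 144·x^2 + 240·x^3 + 48·x^4) + (-29 - 142·x - 155·x^2 - 200·x^3 + 20·x^4 + 16·x^5)·Dx + (5 + 4·x + 11·x^2 - 40·x^3 - 68·x^4 - 16·x^5)·Dx^2  (order 2).
h: a_k = 5, 15, 63/2, 177/2, 1681/8, 20641/40, 285601/240, 4596481/1680, 82494721/13440, …
ICs: h(0) = 5, h′(0) = 15.

f: a_k = 3, 3, 3/2, 1/2, 1/8, 1/40, 1/240, 1/1680, 1/13440, …
g: a_k = 2, 2, 6, 10, 22, 42, 86, 170, 342, …
Weyl lclm of L_f,L_g ⇒ L₀ (ord ≤ 2).
Derive L from L₀ (diff closure).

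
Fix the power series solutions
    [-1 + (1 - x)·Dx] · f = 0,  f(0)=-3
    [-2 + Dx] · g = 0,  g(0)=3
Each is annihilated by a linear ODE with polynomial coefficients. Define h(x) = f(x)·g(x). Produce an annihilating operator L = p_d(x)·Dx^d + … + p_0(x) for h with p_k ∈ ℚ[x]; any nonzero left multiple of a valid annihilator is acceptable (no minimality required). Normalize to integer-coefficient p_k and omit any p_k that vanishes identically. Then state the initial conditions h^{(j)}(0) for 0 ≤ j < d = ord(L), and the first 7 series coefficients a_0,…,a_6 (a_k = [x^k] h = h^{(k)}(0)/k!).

L = (3 - 2·x) + (-1 + x)·Dx  (order 1).
h: a_k = -9, -27, -45, -57, -63, -327/5, -331/5, …
ICs: h(0) = -9.

f: a_k = -3, -3, -3, -3, -3, -3, -3, …
g: a_k = 3, 6, 6, 4, 2, 4/5, 4/15, …
h₀=f·g: eliminate ⇒ L₀, order ≤ 1·1.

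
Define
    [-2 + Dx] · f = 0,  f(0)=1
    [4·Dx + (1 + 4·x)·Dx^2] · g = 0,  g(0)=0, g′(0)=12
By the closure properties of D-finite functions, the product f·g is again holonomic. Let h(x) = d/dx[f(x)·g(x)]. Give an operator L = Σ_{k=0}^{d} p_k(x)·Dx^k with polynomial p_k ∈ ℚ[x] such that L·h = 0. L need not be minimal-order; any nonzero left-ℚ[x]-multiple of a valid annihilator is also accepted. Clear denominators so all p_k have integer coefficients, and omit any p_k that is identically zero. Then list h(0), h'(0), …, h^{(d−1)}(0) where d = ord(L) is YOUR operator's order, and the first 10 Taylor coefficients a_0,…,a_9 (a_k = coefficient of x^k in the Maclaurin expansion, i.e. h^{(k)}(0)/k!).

f: a_k = 1, 2, 2, 4/3, 2/3, 4/15, 4/45, 8/315, 2/315, 4/2835, …
g: a_k = 0, 12, -24, 64, -192, 3072/5, -2048, 49152/7, -24576, 262144/3, …
Product ⇒ symmetric product L₀, ord ≤ 2.
Differentiate: ansatz ord ≤ ord L₀ ⇒ L.
L = (20 - 32·x + 64·x^2) + (-8 + 16·x - 64·x^2)·Dx + (-1 + 16·x^2)·Dx^2  (order 2).
h: a_k = 12, 0, 120, -384, 1672, -6784, 413264/15, -1670656/15, 3144056/7, -1708719872/945, …
ICs: h(0) = 12, h′(0) = 0.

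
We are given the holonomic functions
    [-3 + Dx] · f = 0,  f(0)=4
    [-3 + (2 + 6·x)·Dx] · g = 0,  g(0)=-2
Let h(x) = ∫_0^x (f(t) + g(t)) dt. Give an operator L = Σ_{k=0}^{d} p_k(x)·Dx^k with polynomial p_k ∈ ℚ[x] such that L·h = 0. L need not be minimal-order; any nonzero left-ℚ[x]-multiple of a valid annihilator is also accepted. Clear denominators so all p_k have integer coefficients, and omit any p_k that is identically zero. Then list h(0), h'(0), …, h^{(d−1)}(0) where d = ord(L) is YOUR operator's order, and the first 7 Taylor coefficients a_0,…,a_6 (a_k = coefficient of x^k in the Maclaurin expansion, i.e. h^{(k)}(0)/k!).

L = (27 + 54·x)·Dx + (-15 - 72·x - 108·x^2)·Dx^2 + (2 + 18·x + 36·x^2)·Dx^3  (order 3).
h: a_k = 0, 2, 9/2, 27/4, 117/32, 1269/320, -1107/1280, …
ICs: h(0) = 0, h′(0) = 2, h′′(0) = 9.

f: a_k = 4, 12, 18, 18, 27/2, 81/10, 81/20, …
g: a_k = -2, -3, 9/4, -27/8, 405/64, -1701/128, 15309/512, …
h₀=f+g: left-lcm gives L₀, ord ≤ 2.
Integrate: L := L₀·Dx.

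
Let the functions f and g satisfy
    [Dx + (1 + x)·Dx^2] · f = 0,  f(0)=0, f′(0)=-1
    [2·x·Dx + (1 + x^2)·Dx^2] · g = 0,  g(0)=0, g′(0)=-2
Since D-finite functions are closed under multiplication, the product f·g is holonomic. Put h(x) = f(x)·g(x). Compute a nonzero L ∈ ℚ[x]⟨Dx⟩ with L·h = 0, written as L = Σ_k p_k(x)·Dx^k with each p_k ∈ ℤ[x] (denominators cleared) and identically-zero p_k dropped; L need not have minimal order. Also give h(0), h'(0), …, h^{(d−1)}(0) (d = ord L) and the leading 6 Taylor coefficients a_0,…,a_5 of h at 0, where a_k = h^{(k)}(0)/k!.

f: a_k = 0, -1, 1/2, -1/3, 1/4, -1/5, …
g: a_k = 0, -2, 0, 2/3, 0, -2/5, …
f·g: L₀ = L_f ⊗_s L_g, ord ≤ 2·2.
L = (24 + 44·x + 80·x^2 + 156·x^3 + 120·x^4 + 52·x^5 + 4·x^7)·Dx + (18 + 124·x + 308·x^2 + 484·x^3 + 544·x^4 + 372·x^5 + 140·x^6 + 12·x^7 + 14·x^8)·Dx^2 + (12 + 64·x + 192·x^2 + 312·x^3 + 360·x^4 + 312·x^5 + 192·x^6 + 72·x^7 + 12·x^8 + 8·x^9)·Dx^3 + (5 + 18·x + 37·x^2 + 56·x^3 + 66·x^4 + 60·x^5 + 42·x^6 + 24·x^7 + 9·x^8 + 2·x^9 + x^10)·Dx^4  (order 4).
h: a_k = 0, 0, 2, -1, 0, -1/6, …
ICs: h(0) = 0, h′(0) = 0, h′′(0) = 4, h′′′(0) = -6.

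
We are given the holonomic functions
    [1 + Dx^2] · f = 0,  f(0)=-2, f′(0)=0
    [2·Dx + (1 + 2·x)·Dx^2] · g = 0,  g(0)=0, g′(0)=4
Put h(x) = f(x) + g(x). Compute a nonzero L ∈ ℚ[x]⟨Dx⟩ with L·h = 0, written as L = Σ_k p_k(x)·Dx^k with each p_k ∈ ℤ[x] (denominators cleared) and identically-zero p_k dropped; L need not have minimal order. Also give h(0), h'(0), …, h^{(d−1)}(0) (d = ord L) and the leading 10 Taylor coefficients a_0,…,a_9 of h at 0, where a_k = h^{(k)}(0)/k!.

f: a_k = -2, 0, 1, 0, -1/12, 0, 1/360, 0, -1/20160, 0, …
g: a_k = 0, 4, -4, 16/3, -8, 64/5, -64/3, 256/7, -64, 1024/9, …
h₀=f+g: left-lcm gives L₀, ord ≤ 4.
L = (50 + 8·x + 8·x^2)·Dx + (9 + 22·x + 12·x^2 + 8·x^3)·Dx^2 + (50 + 8·x + 8·x^2)·Dx^3 + (9 + 22·x + 12·x^2 + 8·x^3)·Dx^4  (order 4).
h: a_k = -2, 4, -3, 16/3, -97/12, 64/5, -7679/360, 256/7, -1290241/20160, 1024/9, …
ICs: h(0) = -2, h′(0) = 4, h′′(0) = -6, h′′′(0) = 32.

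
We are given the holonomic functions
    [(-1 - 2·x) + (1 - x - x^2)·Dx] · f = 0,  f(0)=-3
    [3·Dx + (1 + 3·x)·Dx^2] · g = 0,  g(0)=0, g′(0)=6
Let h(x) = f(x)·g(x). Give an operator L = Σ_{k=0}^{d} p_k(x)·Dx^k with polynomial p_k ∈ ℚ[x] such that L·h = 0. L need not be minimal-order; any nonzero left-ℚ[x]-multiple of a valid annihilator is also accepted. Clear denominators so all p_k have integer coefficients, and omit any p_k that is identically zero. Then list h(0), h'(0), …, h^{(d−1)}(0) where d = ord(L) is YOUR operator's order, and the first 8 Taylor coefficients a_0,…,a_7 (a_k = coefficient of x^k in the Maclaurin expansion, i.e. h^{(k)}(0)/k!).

f: a_k = -3, -3, -6, -9, -15, -24, -39, -63, …
g: a_k = 0, 6, -9, 18, -81/2, 486/5, -243, 4374/7, …
Sym-product of L_f,L_g gives L₀ (≤ ord 2).
L = (5 + 12·x) + (-1 + 13·x + 15·x^2)·Dx + (-1 - 2·x + 4·x^2 + 3·x^3)·Dx^2  (order 2).
h: a_k = 0, -18, 9, -63, 135/2, -2871/10, 2547/5, -115659/70, …
ICs: h(0) = 0, h′(0) = -18.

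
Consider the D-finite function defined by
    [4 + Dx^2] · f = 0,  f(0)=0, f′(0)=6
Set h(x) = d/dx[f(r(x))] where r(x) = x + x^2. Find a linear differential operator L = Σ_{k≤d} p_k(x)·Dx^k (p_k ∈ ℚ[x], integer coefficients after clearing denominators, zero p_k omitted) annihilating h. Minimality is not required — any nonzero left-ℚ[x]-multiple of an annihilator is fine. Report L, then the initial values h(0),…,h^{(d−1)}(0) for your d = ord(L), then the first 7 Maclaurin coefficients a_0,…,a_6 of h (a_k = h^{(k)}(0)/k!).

L = (16 + 32·x + 96·x^2 + 128·x^3 + 64·x^4) + (-6 - 12·x)·Dx + (1 + 4·x + 4·x^2)·Dx^2  (order 2).
h: a_k = 6, 12, -12, -48, -56, 0, 832/15, …
ICs: h(0) = 6, h′(0) = 12.

f: a_k = 0, 6, 0, -4, 0, 4/5, 0, …
L₀ from L_f via x↦r, Dx↦r'^{-1}Dx.
h=h₀': d/dx-closure on L₀ ⇒ L.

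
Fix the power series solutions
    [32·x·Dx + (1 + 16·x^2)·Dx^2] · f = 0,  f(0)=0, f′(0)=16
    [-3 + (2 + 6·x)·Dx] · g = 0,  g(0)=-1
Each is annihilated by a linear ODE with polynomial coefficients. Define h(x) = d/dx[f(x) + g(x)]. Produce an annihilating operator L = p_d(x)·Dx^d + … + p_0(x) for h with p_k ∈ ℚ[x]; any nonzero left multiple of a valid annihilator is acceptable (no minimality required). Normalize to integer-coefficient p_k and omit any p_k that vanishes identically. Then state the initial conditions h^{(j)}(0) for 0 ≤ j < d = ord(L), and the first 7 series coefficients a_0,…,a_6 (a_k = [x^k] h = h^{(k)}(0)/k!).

L = (-192 - 1440·x + 9216·x^2 + 13824·x^3) + (-155 - 768·x + 4128·x^2 + 36864·x^3 + 48384·x^4)·Dx + (-6 + 110·x + 576·x^2 + 2624·x^3 + 10752·x^4 + 13824·x^5)·Dx^2  (order 2).
h: a_k = 29/2, 9/4, -4177/16, 405/32, 1040071/256, 45927/512, -134722925/2048, …
ICs: h(0) = 29/2, h′(0) = 9/4.

f: a_k = 0, 16, 0, -256/3, 0, 4096/5, 0, …
g: a_k = -1, -3/2, 9/8, -27/16, 405/128, -1701/256, 15309/1024, …
Weyl lclm of L_f,L_g ⇒ L₀ (ord ≤ 3).
h₀' ⇒ L via d/dx closure of L₀.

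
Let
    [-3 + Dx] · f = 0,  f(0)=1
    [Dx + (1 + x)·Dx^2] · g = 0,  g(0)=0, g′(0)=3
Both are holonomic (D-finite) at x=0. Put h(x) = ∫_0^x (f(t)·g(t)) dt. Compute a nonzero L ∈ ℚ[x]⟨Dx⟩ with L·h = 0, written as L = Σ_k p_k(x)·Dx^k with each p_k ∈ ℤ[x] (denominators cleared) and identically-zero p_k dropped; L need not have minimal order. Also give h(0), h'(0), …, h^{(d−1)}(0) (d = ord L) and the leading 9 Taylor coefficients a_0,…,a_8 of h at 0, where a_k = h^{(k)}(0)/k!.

L = (6 + 9·x)·Dx + (-5 - 6·x)·Dx^2 + (1 + x)·Dx^3  (order 3).
h: a_k = 0, 0, 3/2, 5/2, 5/2, 9/5, 83/80, 55/112, 57/280, …
ICs: h(0) = 0, h′(0) = 0, h′′(0) = 3.

f: a_k = 1, 3, 9/2, 9/2, 27/8, 81/40, 81/80, 243/560, 729/4480, …
g: a_k = 0, 3, -3/2, 1, -3/4, 3/5, -1/2, 3/7, -3/8, …
f·g: L₀ = L_f ⊗_s L_g, ord ≤ 1·2.
Integrate: L := L₀·Dx.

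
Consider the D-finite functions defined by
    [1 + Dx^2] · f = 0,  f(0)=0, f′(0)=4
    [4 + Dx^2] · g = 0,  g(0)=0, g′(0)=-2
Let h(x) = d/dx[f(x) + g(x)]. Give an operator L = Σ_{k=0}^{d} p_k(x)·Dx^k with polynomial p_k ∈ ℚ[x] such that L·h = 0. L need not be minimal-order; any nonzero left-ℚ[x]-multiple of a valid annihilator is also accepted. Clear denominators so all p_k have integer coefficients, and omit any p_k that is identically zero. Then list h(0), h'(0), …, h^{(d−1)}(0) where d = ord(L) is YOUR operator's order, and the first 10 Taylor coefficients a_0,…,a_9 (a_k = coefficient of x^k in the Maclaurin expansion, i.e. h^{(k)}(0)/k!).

L = 4 + 5·Dx^2 + Dx^4  (order 4).
h: a_k = 2, 0, 2, 0, -7/6, 0, 31/180, 0, -127/10080, 0, …
ICs: h(0) = 2, h′(0) = 0, h′′(0) = 4, h′′′(0) = 0.

f: a_k = 0, 4, 0, -2/3, 0, 1/30, 0, -1/1260, 0, 1/90720, …
g: a_k = 0, -2, 0, 4/3, 0, -4/15, 0, 8/315, 0, -4/2835, …
f+g: L₀ = lclm(L_f,L_g), ord ≤ 2+2.
Differentiate: ansatz ord ≤ ord L₀ ⇒ L.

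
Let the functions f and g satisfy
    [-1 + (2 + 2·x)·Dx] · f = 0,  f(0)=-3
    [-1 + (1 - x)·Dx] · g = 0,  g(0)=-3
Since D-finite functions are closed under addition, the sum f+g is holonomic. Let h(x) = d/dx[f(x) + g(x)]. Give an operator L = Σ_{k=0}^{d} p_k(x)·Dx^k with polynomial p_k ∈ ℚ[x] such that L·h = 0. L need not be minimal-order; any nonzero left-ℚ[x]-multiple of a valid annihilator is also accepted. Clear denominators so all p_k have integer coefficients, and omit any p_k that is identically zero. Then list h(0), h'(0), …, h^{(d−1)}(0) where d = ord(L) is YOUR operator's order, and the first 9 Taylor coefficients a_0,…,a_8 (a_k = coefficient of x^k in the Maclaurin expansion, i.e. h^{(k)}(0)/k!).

L = (-18 - 6·x) + (-21 - 54·x - 21·x^2)·Dx + (10 + 6·x - 10·x^2 - 6·x^3)·Dx^2  (order 2).
h: a_k = -9/2, -21/4, -153/16, -369/32, -3945/256, -9027/512, -43701/2048, -97017/4096, -1788777/65536, …
ICs: h(0) = -9/2, h′(0) = -21/4.

f: a_k = -3, -3/2, 3/8, -3/16, 15/128, -21/256, 63/1024, -99/2048, 1287/32768, …
g: a_k = -3, -3, -3, -3, -3, -3, -3, -3, -3, …
L₀ := lclm(L_f,L_g); ord L₀ ≤ 1+1.
h₀' ⇒ L via d/dx closure of L₀.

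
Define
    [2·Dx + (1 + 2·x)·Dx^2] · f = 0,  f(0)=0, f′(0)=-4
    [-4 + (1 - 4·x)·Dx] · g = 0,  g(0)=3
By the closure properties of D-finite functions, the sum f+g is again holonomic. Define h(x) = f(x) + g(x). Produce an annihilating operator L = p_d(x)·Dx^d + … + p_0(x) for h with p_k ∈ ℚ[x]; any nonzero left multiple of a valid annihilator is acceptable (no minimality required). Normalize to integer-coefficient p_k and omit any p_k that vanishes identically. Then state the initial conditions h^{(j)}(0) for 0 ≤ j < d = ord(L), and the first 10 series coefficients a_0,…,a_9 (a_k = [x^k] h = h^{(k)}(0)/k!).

f: a_k = 0, -4, 4, -16/3, 8, -64/5, 64/3, -256/7, 64, -1024/9, …
g: a_k = 3, 12, 48, 192, 768, 3072, 12288, 49152, 196608, 786432, …
h₀=f+g: left-lcm gives L₀, ord ≤ 3.
L = (-128 - 64·x)·Dx + (-44 - 224·x - 128·x^2)·Dx^2 + (5 - 6·x - 48·x^2 - 32·x^3)·Dx^3  (order 3).
h: a_k = 3, 8, 52, 560/3, 776, 15296/5, 36928/3, 343808/7, 196672, 7076864/9, …
ICs: h(0) = 3, h′(0) = 8, h′′(0) = 104.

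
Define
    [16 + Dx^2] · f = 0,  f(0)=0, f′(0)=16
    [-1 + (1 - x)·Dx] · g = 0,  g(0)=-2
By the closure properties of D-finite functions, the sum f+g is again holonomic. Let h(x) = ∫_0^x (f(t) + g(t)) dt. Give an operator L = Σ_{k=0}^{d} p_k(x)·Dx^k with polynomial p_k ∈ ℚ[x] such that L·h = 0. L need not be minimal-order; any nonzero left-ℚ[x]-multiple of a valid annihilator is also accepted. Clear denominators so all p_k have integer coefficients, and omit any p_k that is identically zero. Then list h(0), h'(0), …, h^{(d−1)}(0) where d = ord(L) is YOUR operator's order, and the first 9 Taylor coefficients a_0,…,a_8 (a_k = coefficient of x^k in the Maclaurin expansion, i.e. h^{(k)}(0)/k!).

L = (-176 + 256·x - 128·x^2)·Dx + (144 - 400·x + 384·x^2 - 128·x^3)·Dx^2 + (-11 + 16·x - 8·x^2)·Dx^3 + (9 - 25·x + 24·x^2 - 8·x^3)·Dx^4  (order 4).
h: a_k = 0, -2, 7, -2/3, -67/6, -2/5, 241/45, -2/7, -2363/1260, …
ICs: h(0) = 0, h′(0) = -2, h′′(0) = 14, h′′′(0) = -4.

f: a_k = 0, 16, 0, -128/3, 0, 512/15, 0, -4096/315, 0, …
g: a_k = -2, -2, -2, -2, -2, -2, -2, -2, -2, …
h₀=f+g: left-lcm gives L₀, ord ≤ 3.
h=∫h₀ ⇒ L = L₀·Dx.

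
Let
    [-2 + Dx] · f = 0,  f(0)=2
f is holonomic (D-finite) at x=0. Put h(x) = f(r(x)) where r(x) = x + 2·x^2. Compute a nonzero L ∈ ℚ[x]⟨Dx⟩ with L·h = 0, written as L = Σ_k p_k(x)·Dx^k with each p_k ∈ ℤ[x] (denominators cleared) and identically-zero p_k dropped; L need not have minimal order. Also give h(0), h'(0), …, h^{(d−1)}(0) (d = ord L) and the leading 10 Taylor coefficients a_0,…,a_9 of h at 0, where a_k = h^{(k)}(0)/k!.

L = (-2 - 8·x) + Dx  (order 1).
h: a_k = 2, 4, 12, 56/3, 100/3, 216/5, 2648/45, 20848/315, 7916/105, 42856/567, …
ICs: h(0) = 2.

f: a_k = 2, 4, 4, 8/3, 4/3, 8/15, 8/45, 16/315, 4/315, 8/2835, …
Change of var in L_f (x↦r) gives L₀.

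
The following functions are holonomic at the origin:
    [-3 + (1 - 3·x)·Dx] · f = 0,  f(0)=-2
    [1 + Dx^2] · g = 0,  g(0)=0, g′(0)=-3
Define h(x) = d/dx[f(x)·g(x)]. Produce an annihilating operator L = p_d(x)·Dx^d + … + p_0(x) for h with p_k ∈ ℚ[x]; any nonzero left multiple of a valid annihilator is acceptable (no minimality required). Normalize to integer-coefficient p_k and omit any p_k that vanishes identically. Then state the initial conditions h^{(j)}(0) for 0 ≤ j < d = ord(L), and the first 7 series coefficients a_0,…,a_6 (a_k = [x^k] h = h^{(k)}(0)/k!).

L = (-17 - 6·x + 9·x^2) + (-6 + 18·x)·Dx + (1 - 6·x + 9·x^2)·Dx^2  (order 2).
h: a_k = 6, 36, 159, 636, 9541/4, 85869/10, 3606497/120, …
ICs: h(0) = 6, h′(0) = 36.

f: a_k = -2, -6, -18, -54, -162, -486, -1458, …
g: a_k = 0, -3, 0, 1/2, 0, -1/40, 0, …
Product ⇒ symmetric product L₀, ord ≤ 2.
h=h₀': d/dx-closure on L₀ ⇒ L.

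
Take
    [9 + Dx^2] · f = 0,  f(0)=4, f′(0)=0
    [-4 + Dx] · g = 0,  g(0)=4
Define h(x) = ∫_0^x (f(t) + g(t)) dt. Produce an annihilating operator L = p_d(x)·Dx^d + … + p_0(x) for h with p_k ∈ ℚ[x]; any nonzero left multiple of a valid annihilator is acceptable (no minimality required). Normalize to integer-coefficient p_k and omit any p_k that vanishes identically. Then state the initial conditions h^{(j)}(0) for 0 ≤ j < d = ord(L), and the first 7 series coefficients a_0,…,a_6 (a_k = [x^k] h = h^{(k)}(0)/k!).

L = -36·Dx + 9·Dx^2 - 4·Dx^3 + Dx^4  (order 4).
h: a_k = 0, 8, 8, 14/3, 32/3, 337/30, 256/45, …
ICs: h(0) = 0, h′(0) = 8, h′′(0) = 16, h′′′(0) = 28.

f: a_k = 4, 0, -18, 0, 27/2, 0, -81/20, …
g: a_k = 4, 16, 32, 128/3, 128/3, 512/15, 1024/45, …
f+g: L₀ = lclm(L_f,L_g), ord ≤ 2+1.
h=∫₀ˣh₀: take L = L₀·Dx.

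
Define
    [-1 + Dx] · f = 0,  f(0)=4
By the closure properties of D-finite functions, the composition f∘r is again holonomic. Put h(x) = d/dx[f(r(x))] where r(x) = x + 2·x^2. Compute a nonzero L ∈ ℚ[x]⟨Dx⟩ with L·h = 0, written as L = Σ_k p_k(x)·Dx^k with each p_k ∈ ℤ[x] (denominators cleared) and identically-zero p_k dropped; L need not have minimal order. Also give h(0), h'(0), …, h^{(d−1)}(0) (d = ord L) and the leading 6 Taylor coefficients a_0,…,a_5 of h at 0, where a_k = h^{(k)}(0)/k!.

f: a_k = 4, 4, 2, 2/3, 1/6, 1/30, …
L₀ from L_f via x↦r, Dx↦r'^{-1}Dx.
h=h₀': d/dx-closure on L₀ ⇒ L.
L = (5 + 8·x + 16·x^2) + (-1 - 4·x)·Dx  (order 1).
h: a_k = 4, 20, 26, 146/3, 281/6, 1741/30, …
ICs: h(0) = 4.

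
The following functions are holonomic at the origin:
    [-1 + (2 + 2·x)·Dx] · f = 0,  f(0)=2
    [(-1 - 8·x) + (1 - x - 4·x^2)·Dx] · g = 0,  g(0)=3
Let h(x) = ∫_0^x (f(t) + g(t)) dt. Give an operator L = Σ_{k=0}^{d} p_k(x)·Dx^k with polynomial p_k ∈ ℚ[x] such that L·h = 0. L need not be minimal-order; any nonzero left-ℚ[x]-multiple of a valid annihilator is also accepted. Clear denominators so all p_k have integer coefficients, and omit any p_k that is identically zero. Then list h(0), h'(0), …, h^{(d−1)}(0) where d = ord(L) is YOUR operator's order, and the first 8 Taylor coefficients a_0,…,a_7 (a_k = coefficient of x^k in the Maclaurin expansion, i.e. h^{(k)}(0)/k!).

L = (21 + 75·x + 228·x^2 + 160·x^3)·Dx + (-41 - 174·x - 609·x^2 - 872·x^3 - 400·x^4)·Dx^2 + (2 + 38·x + 30·x^2 - 198·x^3 - 352·x^4 - 160·x^5)·Dx^3  (order 3).
h: a_k = 0, 5, 2, 59/12, 217/32, 5563/320, 24967/768, 277995/3584, …
ICs: h(0) = 0, h′(0) = 5, h′′(0) = 4.

f: a_k = 2, 1, -1/4, 1/8, -5/64, 7/128, -21/512, 33/1024, …
g: a_k = 3, 3, 15, 27, 87, 195, 543, 1323, …
f+g: L₀ = lclm(L_f,L_g), ord ≤ 1+1.
Integrate: L := L₀·Dx.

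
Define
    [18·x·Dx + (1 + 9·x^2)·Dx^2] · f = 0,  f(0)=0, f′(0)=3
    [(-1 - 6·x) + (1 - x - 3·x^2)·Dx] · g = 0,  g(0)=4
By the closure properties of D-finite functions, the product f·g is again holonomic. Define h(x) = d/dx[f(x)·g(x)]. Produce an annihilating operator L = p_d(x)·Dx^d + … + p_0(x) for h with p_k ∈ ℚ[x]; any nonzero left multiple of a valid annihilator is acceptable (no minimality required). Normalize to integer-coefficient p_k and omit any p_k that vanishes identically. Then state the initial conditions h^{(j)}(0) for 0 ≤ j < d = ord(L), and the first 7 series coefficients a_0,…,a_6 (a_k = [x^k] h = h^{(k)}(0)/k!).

L = (-6 + 1134·x^2 + 1944·x^3 + 8748·x^4) + (6 + 42·x + 54·x^2 + 270·x^3 + 1944·x^4 + 5832·x^5)·Dx + (-1 - 2·x - 30·x^2 + 18·x^3 - 108·x^4 + 324·x^5 + 729·x^6)·Dx^2  (order 2).
h: a_k = 12, 24, 36, 192, 1392, 12672/5, 276/5, …
ICs: h(0) = 12, h′(0) = 24.

f: a_k = 0, 3, 0, -9, 0, 243/5, 0, …
g: a_k = 4, 4, 16, 28, 76, 160, 388, …
Sym-product of L_f,L_g gives L₀ (≤ ord 2).
h=h₀': d/dx-closure on L₀ ⇒ L.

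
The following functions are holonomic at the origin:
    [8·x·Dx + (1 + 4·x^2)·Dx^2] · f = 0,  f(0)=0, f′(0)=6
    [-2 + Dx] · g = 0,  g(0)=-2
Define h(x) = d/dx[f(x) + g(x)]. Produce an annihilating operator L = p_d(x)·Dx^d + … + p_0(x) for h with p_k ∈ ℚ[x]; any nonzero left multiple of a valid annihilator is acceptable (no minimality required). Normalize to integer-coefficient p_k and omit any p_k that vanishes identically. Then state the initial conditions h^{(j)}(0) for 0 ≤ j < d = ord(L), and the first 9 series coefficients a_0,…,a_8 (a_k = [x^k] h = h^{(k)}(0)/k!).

L = (8 - 32·x - 32·x^2) + (-6 + 12·x + 8·x^2 - 16·x^3)·Dx + (1 + 2·x + 4·x^2 + 8·x^3)·Dx^2  (order 2).
h: a_k = 2, -8, -32, -16/3, 280/3, -16/15, -17296/45, -32/315, 483832/315, …
ICs: h(0) = 2, h′(0) = -8.

f: a_k = 0, 6, 0, -8, 0, 96/5, 0, -384/7, 0, …
g: a_k = -2, -4, -4, -8/3, -4/3, -8/15, -8/45, -16/315, -4/315, …
Sum ⇒ L₀ = lclm(L_f,L_g) in ℚ(x)⟨Dx⟩.
h=h₀': d/dx-closure on L₀ ⇒ L.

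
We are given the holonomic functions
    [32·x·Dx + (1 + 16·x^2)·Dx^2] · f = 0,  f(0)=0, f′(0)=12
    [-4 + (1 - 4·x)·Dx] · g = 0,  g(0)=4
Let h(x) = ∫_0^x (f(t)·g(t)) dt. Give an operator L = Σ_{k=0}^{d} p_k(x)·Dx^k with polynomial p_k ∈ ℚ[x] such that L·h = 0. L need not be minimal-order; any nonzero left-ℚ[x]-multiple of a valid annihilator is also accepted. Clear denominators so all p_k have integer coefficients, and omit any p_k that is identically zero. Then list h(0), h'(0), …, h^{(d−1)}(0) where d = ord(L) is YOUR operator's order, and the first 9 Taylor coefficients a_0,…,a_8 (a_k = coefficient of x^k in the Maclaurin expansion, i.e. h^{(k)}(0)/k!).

f: a_k = 0, 12, 0, -64, 0, 3072/5, 0, -49152/7, 0, …
g: a_k = 4, 16, 64, 256, 1024, 4096, 16384, 65536, 262144, …
L₀ := L_f ⊗_s L_g (sym. prod.), ord ≤ 2.
h=∫h₀ ⇒ L = L₀·Dx.
L = 128·x·Dx + (8 - 32·x + 256·x^2)·Dx^2 + (-1 + 4·x - 16·x^2 + 64·x^3)·Dx^3  (order 3).
h: a_k = 0, 0, 24, 64, 128, 2048/5, 26624/15, 212992/35, 622592/35, …
ICs: h(0) = 0, h′(0) = 0, h′′(0) = 48.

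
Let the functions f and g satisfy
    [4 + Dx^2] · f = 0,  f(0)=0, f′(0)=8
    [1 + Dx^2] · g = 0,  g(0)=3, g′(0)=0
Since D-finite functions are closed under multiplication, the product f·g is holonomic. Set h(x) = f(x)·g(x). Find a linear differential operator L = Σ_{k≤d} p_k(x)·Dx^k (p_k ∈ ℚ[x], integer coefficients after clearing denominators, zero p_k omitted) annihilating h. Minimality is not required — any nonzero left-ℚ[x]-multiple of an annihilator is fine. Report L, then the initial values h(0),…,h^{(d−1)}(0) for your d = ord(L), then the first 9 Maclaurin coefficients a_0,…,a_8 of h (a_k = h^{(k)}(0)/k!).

f: a_k = 0, 8, 0, -16/3, 0, 16/15, 0, -32/315, 0, …
g: a_k = 3, 0, -3/2, 0, 1/8, 0, -1/240, 0, 1/13440, …
L₀ := L_f ⊗_s L_g (sym. prod.), ord ≤ 4.
L = 9 + 10·Dx^2 + Dx^4  (order 4).
h: a_k = 0, 24, 0, -28, 0, 61/5, 0, -547/210, 0, …
ICs: h(0) = 0, h′(0) = 24, h′′(0) = 0, h′′′(0) = -168.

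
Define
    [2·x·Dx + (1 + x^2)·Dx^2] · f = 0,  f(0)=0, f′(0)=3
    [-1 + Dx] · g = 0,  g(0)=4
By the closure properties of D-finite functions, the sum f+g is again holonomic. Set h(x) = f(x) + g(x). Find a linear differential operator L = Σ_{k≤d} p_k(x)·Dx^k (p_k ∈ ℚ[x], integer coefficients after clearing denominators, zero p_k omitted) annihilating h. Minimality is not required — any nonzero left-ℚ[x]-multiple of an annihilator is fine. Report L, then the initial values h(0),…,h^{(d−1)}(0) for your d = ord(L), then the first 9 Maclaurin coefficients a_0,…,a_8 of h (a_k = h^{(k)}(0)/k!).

L = (2 - 4·x - 2·x^2)·Dx + (-3 + 3·x + x^2 - x^3)·Dx^2 + (1 + x + x^2 + x^3)·Dx^3  (order 3).
h: a_k = 4, 7, 2, -1/3, 1/6, 19/30, 1/180, -77/180, 1/10080, …
ICs: h(0) = 4, h′(0) = 7, h′′(0) = 4.

f: a_k = 0, 3, 0, -1, 0, 3/5, 0, -3/7, 0, …
g: a_k = 4, 4, 2, 2/3, 1/6, 1/30, 1/180, 1/1260, 1/10080, …
L₀ := lclm(L_f,L_g); ord L₀ ≤ 2+1.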